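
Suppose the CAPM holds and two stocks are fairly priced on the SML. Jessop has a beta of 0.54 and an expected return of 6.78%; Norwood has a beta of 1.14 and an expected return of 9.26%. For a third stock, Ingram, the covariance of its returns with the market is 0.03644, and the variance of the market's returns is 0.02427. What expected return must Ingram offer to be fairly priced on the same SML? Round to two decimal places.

10.75%

MRP = (9.26% − 6.78%) / (1.14 − 0.54) = 4.1333%
R_f = 6.78% − 0.54 × 4.1333% = 4.5480%
β_Ingram = Cov / Var(R_m) = 0.03644 / 0.02427 = 1.5014
E(R_Ingram) = R_f + β × MRP = 4.5480% + 1.5014 × 4.1333% = 10.75%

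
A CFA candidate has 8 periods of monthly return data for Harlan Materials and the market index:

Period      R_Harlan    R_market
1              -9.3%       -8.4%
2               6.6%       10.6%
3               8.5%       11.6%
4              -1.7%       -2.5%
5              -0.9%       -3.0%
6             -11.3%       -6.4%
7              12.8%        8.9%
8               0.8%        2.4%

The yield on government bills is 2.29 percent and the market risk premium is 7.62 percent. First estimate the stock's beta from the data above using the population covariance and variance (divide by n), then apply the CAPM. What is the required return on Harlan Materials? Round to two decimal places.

9.84%

Mean R_i = (-9.3 + 6.6 + 8.5 − 1.7 − 0.9 − 11.3 + 12.8 + 0.8) / 8 = 0.6875%
Mean R_m = (-8.4 + 10.6 + 11.6 − 2.5 − 3.0 − 6.4 + 8.9 + 2.4) / 8 = 1.6500%
Σ(R_i − R̄_i)(R_m − R̄_m) = 432.7150  ⇒  Cov = 432.7150 / 8 = 54.0894
Σ(R_m − R̄_m)² = 436.8800  ⇒  Var(R_m) = 436.8800 / 8 = 54.6100
β = Cov / Var(R_m) = 54.0894 / 54.6100 = 0.9905
E(R) = R_f + β × MRP = 2.29% + 0.9905 × 7.62% = 9.84%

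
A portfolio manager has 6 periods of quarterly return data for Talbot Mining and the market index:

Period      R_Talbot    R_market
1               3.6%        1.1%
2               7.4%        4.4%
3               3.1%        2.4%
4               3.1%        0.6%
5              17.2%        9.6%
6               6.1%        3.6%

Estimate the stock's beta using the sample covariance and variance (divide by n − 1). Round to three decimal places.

1.621

Mean R_i = (3.6 + 7.4 + 3.1 + 3.1 + 17.2 + 6.1) / 6 = 6.7500%
Mean R_m = (1.1 + 4.4 + 2.4 + 0.6 + 9.6 + 3.6) / 6 = 3.6167%
Σ(R_i − R̄_i)(R_m − R̄_m) = 86.4250  ⇒  Cov = 86.4250 / 5 = 17.2850
Σ(R_m − R̄_m)² = 53.3283  ⇒  Var(R_m) = 53.3283 / 5 = 10.6657
β = Cov / Var(R_m) = 17.2850 / 10.6657 = 1.6206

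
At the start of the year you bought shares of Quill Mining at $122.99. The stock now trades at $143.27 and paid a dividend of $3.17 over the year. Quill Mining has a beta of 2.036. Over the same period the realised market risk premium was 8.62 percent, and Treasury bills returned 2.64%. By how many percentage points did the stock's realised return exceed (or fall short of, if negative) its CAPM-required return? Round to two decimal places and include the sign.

Realised HPR = (P1 + D1 − P0) / P0 = (143.27 + 3.17 − 122.99) / 122.99 = 23.45 / 122.99 = 19.0666%
CAPM required = R_f + β·MRP = 2.64% + 2.036 × 8.62% = 20.19032%
α = realised − required = 19.0666% − 20.19032% = -1.12%

-1.12%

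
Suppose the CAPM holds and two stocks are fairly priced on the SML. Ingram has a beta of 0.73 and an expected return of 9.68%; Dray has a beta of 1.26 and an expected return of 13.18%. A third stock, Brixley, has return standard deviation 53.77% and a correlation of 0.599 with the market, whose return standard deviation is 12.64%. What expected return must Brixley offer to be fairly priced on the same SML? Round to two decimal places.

21.69%

MRP = (13.18% − 9.68%) / (1.26 − 0.73) = 6.6038%
R_f = 9.68% − 0.73 × 6.6038% = 4.8592%
β_Brixley = ρ·σ_i/σ_m = 0.599 × 53.77 / 12.64 = 2.5481
E(R_Brixley) = R_f + β × MRP = 4.8592% + 2.5481 × 6.6038% = 21.69%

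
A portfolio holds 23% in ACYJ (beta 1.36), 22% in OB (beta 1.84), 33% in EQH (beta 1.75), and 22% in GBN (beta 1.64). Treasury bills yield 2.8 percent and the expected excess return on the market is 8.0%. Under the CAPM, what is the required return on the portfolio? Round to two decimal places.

β_P = Σ w_i β_i = 0.23×1.36 + 0.22×1.84 + 0.33×1.75 + 0.22×1.64 = 1.6559
E(R_P) = R_f + β_P × MRP = 2.8% + 1.6559 × 8.0% = 16.05%

16.05%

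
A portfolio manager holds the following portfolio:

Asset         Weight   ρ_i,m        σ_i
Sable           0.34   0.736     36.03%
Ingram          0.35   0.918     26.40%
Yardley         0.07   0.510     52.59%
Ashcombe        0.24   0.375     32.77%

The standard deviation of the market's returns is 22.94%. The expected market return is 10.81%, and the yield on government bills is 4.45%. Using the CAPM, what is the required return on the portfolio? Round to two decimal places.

β_Sable = 0.736 × 36.03% / 22.94% = 1.1560
β_Ingram = 0.918 × 26.40% / 22.94% = 1.0565
β_Yardley = 0.510 × 52.59% / 22.94% = 1.1692
β_Ashcombe = 0.375 × 32.77% / 22.94% = 0.5357
β_P = Σ w_i β_i = 0.34×1.1560 + 0.35×1.0565 + 0.07×1.1692 + 0.24×0.5357 = 0.9732
MRP = 10.81% − 4.45% = 6.36%
E(R_P) = R_f + β_P × MRP = 4.45% + 0.9732 × 6.36% = 10.64%

10.64%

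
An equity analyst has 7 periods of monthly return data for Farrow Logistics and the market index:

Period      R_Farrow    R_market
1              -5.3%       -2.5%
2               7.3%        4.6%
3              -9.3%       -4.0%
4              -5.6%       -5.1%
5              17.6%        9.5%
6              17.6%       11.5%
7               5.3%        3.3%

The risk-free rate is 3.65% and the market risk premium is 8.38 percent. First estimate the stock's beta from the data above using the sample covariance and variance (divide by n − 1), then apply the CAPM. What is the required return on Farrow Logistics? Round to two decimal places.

17.55%

Mean R_i = (-5.3 + 7.3 − 9.3 − 5.6 + 17.6 + 17.6 + 5.3) / 7 = 3.9429%
Mean R_m = (-2.5 + 4.6 − 4.0 − 5.1 + 9.5 + 11.5 + 3.3) / 7 = 2.4714%
Σ(R_i − R̄_i)(R_m − R̄_m) = 431.4686  ⇒  Cov = 431.4686 / 6 = 71.9114
Σ(R_m − R̄_m)² = 260.0543  ⇒  Var(R_m) = 260.0543 / 6 = 43.3424
β = Cov / Var(R_m) = 71.9114 / 43.3424 = 1.6591
E(R) = R_f + β × MRP = 3.65% + 1.6591 × 8.38% = 17.55%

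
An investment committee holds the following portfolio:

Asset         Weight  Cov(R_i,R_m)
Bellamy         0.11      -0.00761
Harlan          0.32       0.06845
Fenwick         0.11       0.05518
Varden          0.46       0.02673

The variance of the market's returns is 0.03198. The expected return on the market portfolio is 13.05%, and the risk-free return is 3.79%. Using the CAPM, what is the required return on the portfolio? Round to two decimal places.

15.21%

β_Bellamy = -0.00761 / 0.03198 = -0.2380
β_Harlan = 0.06845 / 0.03198 = 2.1404
β_Fenwick = 0.05518 / 0.03198 = 1.7255
β_Varden = 0.02673 / 0.03198 = 0.8358
β_P = Σ w_i β_i = 0.11×-0.2380 + 0.32×2.1404 + 0.11×1.7255 + 0.46×0.8358 = 1.2330
MRP = 13.05% − 3.79% = 9.26%
E(R_P) = R_f + β_P × MRP = 3.79% + 1.2330 × 9.26% = 15.21%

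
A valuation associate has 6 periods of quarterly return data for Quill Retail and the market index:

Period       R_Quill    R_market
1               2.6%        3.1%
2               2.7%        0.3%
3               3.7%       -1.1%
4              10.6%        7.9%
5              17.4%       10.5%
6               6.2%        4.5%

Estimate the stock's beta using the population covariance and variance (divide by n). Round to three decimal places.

1.201

Mean R_i = (2.6 + 2.7 + 3.7 + 10.6 + 17.4 + 6.2) / 6 = 7.2000%
Mean R_m = (3.1 + 0.3 − 1.1 + 7.9 + 10.5 + 4.5) / 6 = 4.2000%
Σ(R_i − R̄_i)(R_m − R̄_m) = 117.7000  ⇒  Cov = 117.7000 / 6 = 19.6167
Σ(R_m − R̄_m)² = 97.9800  ⇒  Var(R_m) = 97.9800 / 6 = 16.3300
β = Cov / Var(R_m) = 19.6167 / 16.3300 = 1.2013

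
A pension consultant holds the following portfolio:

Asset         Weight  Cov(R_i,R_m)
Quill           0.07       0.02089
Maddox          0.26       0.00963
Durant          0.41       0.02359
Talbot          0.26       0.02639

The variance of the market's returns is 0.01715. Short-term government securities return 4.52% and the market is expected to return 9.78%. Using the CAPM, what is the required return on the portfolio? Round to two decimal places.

10.81%

β_Quill = 0.02089 / 0.01715 = 1.2181
β_Maddox = 0.00963 / 0.01715 = 0.5615
β_Durant = 0.02359 / 0.01715 = 1.3755
β_Talbot = 0.02639 / 0.01715 = 1.5388
β_P = Σ w_i β_i = 0.07×1.2181 + 0.26×0.5615 + 0.41×1.3755 + 0.26×1.5388 = 1.1953
MRP = 9.78% − 4.52% = 5.26%
E(R_P) = R_f + β_P × MRP = 4.52% + 1.1953 × 5.26% = 10.81%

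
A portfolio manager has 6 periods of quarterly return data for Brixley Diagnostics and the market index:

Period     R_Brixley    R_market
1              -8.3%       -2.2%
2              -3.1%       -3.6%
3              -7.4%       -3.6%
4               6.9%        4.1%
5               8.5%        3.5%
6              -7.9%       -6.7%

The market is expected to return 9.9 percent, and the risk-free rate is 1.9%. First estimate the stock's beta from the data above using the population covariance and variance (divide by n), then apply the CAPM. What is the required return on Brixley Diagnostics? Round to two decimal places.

Mean R_i = (-8.3 − 3.1 − 7.4 + 6.9 + 8.5 − 7.9) / 6 = -1.8833%
Mean R_m = (-2.2 − 3.6 − 3.6 + 4.1 + 3.5 − 6.7) / 6 = -1.4167%
Σ(R_i − R̄_i)(R_m − R̄_m) = 151.0217  ⇒  Cov = 151.0217 / 6 = 25.1703
Σ(R_m − R̄_m)² = 92.6683  ⇒  Var(R_m) = 92.6683 / 6 = 15.4447
β = Cov / Var(R_m) = 25.1703 / 15.4447 = 1.6297
MRP = 9.9% − 1.9% = 8.00%
E(R) = R_f + β × MRP = 1.9% + 1.6297 × 8.0% = 14.94%

14.94%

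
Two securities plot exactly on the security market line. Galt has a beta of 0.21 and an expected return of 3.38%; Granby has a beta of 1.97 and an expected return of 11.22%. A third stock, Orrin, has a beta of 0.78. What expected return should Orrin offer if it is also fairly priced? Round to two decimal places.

5.92%

MRP (SML slope) = (11.22% − 3.38%) / (1.97 − 0.21) = 7.84% / 1.76 = 4.4545%
R_f (intercept) = 3.38% − 0.21 × 4.4545% = 2.4446%
E(R_Orrin) = R_f + β × MRP = 2.4446% + 0.78 × 4.4545% = 5.92%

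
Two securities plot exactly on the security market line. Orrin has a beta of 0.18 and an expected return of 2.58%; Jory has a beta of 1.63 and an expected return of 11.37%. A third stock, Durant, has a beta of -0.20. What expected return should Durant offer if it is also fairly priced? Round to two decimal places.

MRP (SML slope) = (11.37% − 2.58%) / (1.63 − 0.18) = 8.79% / 1.45 = 6.0621%
R_f (intercept) = 2.58% − 0.18 × 6.0621% = 1.4888%
E(R_Durant) = R_f + β × MRP = 1.4888% + -0.20 × 6.0621% = 0.28%

0.28%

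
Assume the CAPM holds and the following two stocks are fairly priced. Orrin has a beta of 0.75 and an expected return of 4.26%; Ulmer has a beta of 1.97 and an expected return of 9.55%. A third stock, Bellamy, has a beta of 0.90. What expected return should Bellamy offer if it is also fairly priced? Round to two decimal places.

4.91%

MRP (SML slope) = (9.55% − 4.26%) / (1.97 − 0.75) = 5.29% / 1.22 = 4.3361%
R_f (intercept) = 4.26% − 0.75 × 4.3361% = 1.0079%
E(R_Bellamy) = R_f + β × MRP = 1.0079% + 0.90 × 4.3361% = 4.91%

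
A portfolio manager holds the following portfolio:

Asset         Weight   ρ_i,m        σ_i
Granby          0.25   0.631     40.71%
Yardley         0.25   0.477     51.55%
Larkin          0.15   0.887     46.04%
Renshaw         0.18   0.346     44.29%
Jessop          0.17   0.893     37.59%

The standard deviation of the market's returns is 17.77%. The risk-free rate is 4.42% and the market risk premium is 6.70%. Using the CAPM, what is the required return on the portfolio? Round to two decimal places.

14.66%

β_Granby = 0.631 × 40.71% / 17.77% = 1.4456
β_Yardley = 0.477 × 51.55% / 17.77% = 1.3838
β_Larkin = 0.887 × 46.04% / 17.77% = 2.2981
β_Renshaw = 0.346 × 44.29% / 17.77% = 0.8624
β_Jessop = 0.893 × 37.59% / 17.77% = 1.8890
β_P = Σ w_i β_i = 0.25×1.4456 + 0.25×1.3838 + 0.15×2.2981 + 0.18×0.8624 + 0.17×1.8890 = 1.5284
E(R_P) = R_f + β_P × MRP = 4.42% + 1.5284 × 6.70% = 14.66%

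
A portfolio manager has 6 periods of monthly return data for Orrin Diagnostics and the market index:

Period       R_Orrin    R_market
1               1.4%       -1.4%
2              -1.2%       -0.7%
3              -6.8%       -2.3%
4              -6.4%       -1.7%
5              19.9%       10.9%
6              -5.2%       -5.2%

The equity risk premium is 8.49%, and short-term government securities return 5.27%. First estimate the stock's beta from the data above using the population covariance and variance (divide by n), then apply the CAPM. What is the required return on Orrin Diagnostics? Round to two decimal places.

Mean R_i = (1.4 − 1.2 − 6.8 − 6.4 + 19.9 − 5.2) / 6 = 0.2833%
Mean R_m = (-1.4 − 0.7 − 2.3 − 1.7 + 10.9 − 5.2) / 6 = -0.0667%
Σ(R_i − R̄_i)(R_m − R̄_m) = 269.4633  ⇒  Cov = 269.4633 / 6 = 44.9106
Σ(R_m − R̄_m)² = 156.4533  ⇒  Var(R_m) = 156.4533 / 6 = 26.0756
β = Cov / Var(R_m) = 44.9106 / 26.0756 = 1.7223
E(R) = R_f + β × MRP = 5.27% + 1.7223 × 8.49% = 19.89%

19.89%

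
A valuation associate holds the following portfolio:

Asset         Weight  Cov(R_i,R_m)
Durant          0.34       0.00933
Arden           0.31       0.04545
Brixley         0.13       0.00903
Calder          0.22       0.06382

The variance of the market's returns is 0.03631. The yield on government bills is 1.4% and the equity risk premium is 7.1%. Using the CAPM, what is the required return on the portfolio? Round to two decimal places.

7.75%

β_Durant = 0.00933 / 0.03631 = 0.2570
β_Arden = 0.04545 / 0.03631 = 1.2517
β_Brixley = 0.00903 / 0.03631 = 0.2487
β_Calder = 0.06382 / 0.03631 = 1.7576
β_P = Σ w_i β_i = 0.34×0.2570 + 0.31×1.2517 + 0.13×0.2487 + 0.22×1.7576 = 0.8944
E(R_P) = R_f + β_P × MRP = 1.4% + 0.8944 × 7.1% = 7.75%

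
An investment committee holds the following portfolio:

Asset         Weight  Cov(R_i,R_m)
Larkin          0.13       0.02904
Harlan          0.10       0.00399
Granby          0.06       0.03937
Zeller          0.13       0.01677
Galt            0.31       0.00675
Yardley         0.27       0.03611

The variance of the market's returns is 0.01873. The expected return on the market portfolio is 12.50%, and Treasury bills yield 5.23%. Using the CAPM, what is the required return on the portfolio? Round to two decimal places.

β_Larkin = 0.02904 / 0.01873 = 1.5505
β_Harlan = 0.00399 / 0.01873 = 0.2130
β_Granby = 0.03937 / 0.01873 = 2.1020
β_Zeller = 0.01677 / 0.01873 = 0.8954
β_Galt = 0.00675 / 0.01873 = 0.3604
β_Yardley = 0.03611 / 0.01873 = 1.9279
β_P = Σ w_i β_i = 0.13×1.5505 + 0.10×0.2130 + 0.06×2.1020 + 0.13×0.8954 + 0.31×0.3604 + 0.27×1.9279 = 1.0976
MRP = 12.50% − 5.23% = 7.27%
E(R_P) = R_f + β_P × MRP = 5.23% + 1.0976 × 7.27% = 13.21%

13.21%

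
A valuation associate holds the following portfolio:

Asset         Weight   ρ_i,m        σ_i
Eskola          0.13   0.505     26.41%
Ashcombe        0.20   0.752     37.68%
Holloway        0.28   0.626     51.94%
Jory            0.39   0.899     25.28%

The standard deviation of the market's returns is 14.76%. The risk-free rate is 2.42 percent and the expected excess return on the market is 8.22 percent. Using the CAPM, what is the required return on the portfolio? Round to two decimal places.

β_Eskola = 0.505 × 26.41% / 14.76% = 0.9036
β_Ashcombe = 0.752 × 37.68% / 14.76% = 1.9197
β_Holloway = 0.626 × 51.94% / 14.76% = 2.2029
β_Jory = 0.899 × 25.28% / 14.76% = 1.5398
β_P = Σ w_i β_i = 0.13×0.9036 + 0.20×1.9197 + 0.28×2.2029 + 0.39×1.5398 = 1.7187
E(R_P) = R_f + β_P × MRP = 2.42% + 1.7187 × 8.22% = 16.55%

16.55%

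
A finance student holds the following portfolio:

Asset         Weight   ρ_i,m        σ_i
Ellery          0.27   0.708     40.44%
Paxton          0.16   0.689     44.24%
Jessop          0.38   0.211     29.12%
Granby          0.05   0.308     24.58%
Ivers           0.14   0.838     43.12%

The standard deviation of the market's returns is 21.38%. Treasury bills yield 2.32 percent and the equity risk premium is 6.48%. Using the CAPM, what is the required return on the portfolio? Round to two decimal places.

8.50%

β_Ellery = 0.708 × 40.44% / 21.38% = 1.3392
β_Paxton = 0.689 × 44.24% / 21.38% = 1.4257
β_Jessop = 0.211 × 29.12% / 21.38% = 0.2874
β_Granby = 0.308 × 24.58% / 21.38% = 0.3541
β_Ivers = 0.838 × 43.12% / 21.38% = 1.6901
β_P = Σ w_i β_i = 0.27×1.3392 + 0.16×1.4257 + 0.38×0.2874 + 0.05×0.3541 + 0.14×1.6901 = 0.9532
E(R_P) = R_f + β_P × MRP = 2.32% + 0.9532 × 6.48% = 8.50%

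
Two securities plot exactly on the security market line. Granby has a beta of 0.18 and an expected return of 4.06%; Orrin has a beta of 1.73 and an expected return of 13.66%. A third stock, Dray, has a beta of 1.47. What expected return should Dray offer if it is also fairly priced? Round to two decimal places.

MRP (SML slope) = (13.66% − 4.06%) / (1.73 − 0.18) = 9.60% / 1.55 = 6.1935%
R_f (intercept) = 4.06% − 0.18 × 6.1935% = 2.9452%
E(R_Dray) = R_f + β × MRP = 2.9452% + 1.47 × 6.1935% = 12.05%

12.05%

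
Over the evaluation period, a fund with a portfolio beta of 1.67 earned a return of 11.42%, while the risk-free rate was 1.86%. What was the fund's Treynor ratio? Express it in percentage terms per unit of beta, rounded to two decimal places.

Treynor = (R_P − R_f) / β_P = (11.42% − 1.86%) / 1.6700 = 9.56% / 1.6700 = 5.72%

5.72%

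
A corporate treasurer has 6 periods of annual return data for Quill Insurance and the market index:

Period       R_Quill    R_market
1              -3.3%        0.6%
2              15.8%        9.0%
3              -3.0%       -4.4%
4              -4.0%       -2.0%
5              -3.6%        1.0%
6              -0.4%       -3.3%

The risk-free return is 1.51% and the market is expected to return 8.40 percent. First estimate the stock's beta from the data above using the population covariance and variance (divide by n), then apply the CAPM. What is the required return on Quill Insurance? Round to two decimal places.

10.91%

Mean R_i = (-3.3 + 15.8 − 3.0 − 4.0 − 3.6 − 0.4) / 6 = 0.2500%
Mean R_m = (0.6 + 9.0 − 4.4 − 2.0 + 1.0 − 3.3) / 6 = 0.1500%
Σ(R_i − R̄_i)(R_m − R̄_m) = 158.9150  ⇒  Cov = 158.9150 / 6 = 26.4858
Σ(R_m − R̄_m)² = 116.4750  ⇒  Var(R_m) = 116.4750 / 6 = 19.4125
β = Cov / Var(R_m) = 26.4858 / 19.4125 = 1.3644
MRP = 8.40% − 1.51% = 6.89%
E(R) = R_f + β × MRP = 1.51% + 1.3644 × 6.89% = 10.91%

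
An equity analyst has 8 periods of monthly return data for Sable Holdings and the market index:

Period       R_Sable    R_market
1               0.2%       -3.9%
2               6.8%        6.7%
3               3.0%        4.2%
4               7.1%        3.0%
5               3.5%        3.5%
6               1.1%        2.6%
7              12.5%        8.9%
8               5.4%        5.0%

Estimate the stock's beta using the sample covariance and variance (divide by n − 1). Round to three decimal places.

Mean R_i = (0.2 + 6.8 + 3.0 + 7.1 + 3.5 + 1.1 + 12.5 + 5.4) / 8 = 4.9500%
Mean R_m = (-3.9 + 6.7 + 4.2 + 3.0 + 3.5 + 2.6 + 8.9 + 5.0) / 8 = 3.7500%
Σ(R_i − R̄_i)(R_m − R̄_m) = 83.5400  ⇒  Cov = 83.5400 / 7 = 11.9343
Σ(R_m − R̄_m)² = 97.4600  ⇒  Var(R_m) = 97.4600 / 7 = 13.9229
β = Cov / Var(R_m) = 11.9343 / 13.9229 = 0.8572

0.857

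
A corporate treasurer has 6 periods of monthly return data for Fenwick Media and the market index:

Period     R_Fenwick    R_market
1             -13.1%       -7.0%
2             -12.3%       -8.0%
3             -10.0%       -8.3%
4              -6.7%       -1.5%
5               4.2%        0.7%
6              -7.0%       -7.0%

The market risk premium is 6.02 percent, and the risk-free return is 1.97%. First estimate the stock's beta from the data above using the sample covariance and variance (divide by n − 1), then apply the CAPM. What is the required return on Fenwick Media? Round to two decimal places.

10.48%

Mean R_i = (-13.1 − 12.3 − 10.0 − 6.7 + 4.2 − 7.0) / 6 = -7.4833%
Mean R_m = (-7.0 − 8.0 − 8.3 − 1.5 + 0.7 − 7.0) / 6 = -5.1833%
Σ(R_i − R̄_i)(R_m − R̄_m) = 102.3583  ⇒  Cov = 102.3583 / 5 = 20.4717
Σ(R_m − R̄_m)² = 72.4283  ⇒  Var(R_m) = 72.4283 / 5 = 14.4857
β = Cov / Var(R_m) = 20.4717 / 14.4857 = 1.4132
E(R) = R_f + β × MRP = 1.97% + 1.4132 × 6.02% = 10.48%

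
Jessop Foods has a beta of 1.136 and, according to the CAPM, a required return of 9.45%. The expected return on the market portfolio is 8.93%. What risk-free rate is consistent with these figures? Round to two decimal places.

E(R) = R_f + β(E(R_m) − R_f) = R_f(1 − β) + β·E(R_m)
9.45% = R_f × (1 − 1.136) + 1.136 × 8.93%
9.45% = R_f × -0.136 + 10.14448%
R_f = (9.45% − 10.14448%) / -0.136 = 5.11%

5.11%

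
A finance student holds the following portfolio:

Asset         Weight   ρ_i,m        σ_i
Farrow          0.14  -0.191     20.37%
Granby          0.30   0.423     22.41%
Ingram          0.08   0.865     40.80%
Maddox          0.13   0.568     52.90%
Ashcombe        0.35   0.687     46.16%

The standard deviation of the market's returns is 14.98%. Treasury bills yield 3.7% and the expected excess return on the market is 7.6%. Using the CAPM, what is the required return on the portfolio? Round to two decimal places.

β_Farrow = -0.191 × 20.37% / 14.98% = -0.2597
β_Granby = 0.423 × 22.41% / 14.98% = 0.6328
β_Ingram = 0.865 × 40.80% / 14.98% = 2.3559
β_Maddox = 0.568 × 52.90% / 14.98% = 2.0058
β_Ashcombe = 0.687 × 46.16% / 14.98% = 2.1170
β_P = Σ w_i β_i = 0.14×-0.2597 + 0.30×0.6328 + 0.08×2.3559 + 0.13×2.0058 + 0.35×2.1170 = 1.3437
E(R_P) = R_f + β_P × MRP = 3.7% + 1.3437 × 7.6% = 13.91%

13.91%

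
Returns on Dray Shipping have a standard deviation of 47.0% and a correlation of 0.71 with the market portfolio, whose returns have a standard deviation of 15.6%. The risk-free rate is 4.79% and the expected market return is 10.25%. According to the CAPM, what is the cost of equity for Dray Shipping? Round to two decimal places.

β = ρ × σ_i / σ_m = 0.71 × 47.0% / 15.6% = 2.1391
MRP = 10.25% − 4.79% = 5.46%
E(R) = 4.79% + 2.1391 × 5.46% = 16.47%

16.47%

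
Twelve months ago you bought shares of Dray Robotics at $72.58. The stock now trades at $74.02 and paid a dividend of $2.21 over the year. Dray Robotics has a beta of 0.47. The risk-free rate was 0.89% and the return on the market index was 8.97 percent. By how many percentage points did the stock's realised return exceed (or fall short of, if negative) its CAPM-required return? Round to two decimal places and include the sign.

Realised HPR = (P1 + D1 − P0) / P0 = (74.02 + 2.21 − 72.58) / 72.58 = 3.65 / 72.58 = 5.0289%
MRP = 8.97% − 0.89% = 8.08%
CAPM required = R_f + β·MRP = 0.89% + 0.47 × 8.08% = 4.6876%
α = realised − required = 5.0289% − 4.6876% = +0.34%

+0.34%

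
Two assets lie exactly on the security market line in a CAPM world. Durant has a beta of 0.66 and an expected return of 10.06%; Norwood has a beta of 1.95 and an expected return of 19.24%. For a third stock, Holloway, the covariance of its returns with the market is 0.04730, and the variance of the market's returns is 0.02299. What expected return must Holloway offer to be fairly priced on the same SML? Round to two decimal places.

20.00%

MRP = (19.24% − 10.06%) / (1.95 − 0.66) = 7.1163%
R_f = 10.06% − 0.66 × 7.1163% = 5.3632%
β_Holloway = Cov / Var(R_m) = 0.04730 / 0.02299 = 2.0574
E(R_Holloway) = R_f + β × MRP = 5.3632% + 2.0574 × 7.1163% = 20.00%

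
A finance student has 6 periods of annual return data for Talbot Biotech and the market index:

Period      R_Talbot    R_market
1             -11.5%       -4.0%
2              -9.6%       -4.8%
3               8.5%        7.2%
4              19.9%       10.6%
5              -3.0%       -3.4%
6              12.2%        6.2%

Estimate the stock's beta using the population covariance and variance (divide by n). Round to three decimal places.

1.815

Mean R_i = (-11.5 − 9.6 + 8.5 + 19.9 − 3.0 + 12.2) / 6 = 2.7500%
Mean R_m = (-4.0 − 4.8 + 7.2 + 10.6 − 3.4 + 6.2) / 6 = 1.9667%
Σ(R_i − R̄_i)(R_m − R̄_m) = 417.6100  ⇒  Cov = 417.6100 / 6 = 69.6017
Σ(R_m − R̄_m)² = 230.0333  ⇒  Var(R_m) = 230.0333 / 6 = 38.3389
β = Cov / Var(R_m) = 69.6017 / 38.3389 = 1.8154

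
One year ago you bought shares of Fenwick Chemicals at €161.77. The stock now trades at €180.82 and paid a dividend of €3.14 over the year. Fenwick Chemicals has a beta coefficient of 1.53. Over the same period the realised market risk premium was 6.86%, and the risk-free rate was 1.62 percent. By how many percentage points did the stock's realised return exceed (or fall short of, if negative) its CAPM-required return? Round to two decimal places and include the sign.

Realised HPR = (P1 + D1 − P0) / P0 = (180.82 + 3.14 − 161.77) / 161.77 = 22.19 / 161.77 = 13.7170%
CAPM required = R_f + β·MRP = 1.62% + 1.53 × 6.86% = 12.1158%
α = realised − required = 13.7170% − 12.1158% = +1.60%

+1.60%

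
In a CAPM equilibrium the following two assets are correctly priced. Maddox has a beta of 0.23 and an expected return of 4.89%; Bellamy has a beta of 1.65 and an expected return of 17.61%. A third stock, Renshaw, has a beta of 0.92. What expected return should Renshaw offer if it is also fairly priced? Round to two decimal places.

11.07%

MRP (SML slope) = (17.61% − 4.89%) / (1.65 − 0.23) = 12.72% / 1.42 = 8.9577%
R_f (intercept) = 4.89% − 0.23 × 8.9577% = 2.8297%
E(R_Renshaw) = R_f + β × MRP = 2.8297% + 0.92 × 8.9577% = 11.07%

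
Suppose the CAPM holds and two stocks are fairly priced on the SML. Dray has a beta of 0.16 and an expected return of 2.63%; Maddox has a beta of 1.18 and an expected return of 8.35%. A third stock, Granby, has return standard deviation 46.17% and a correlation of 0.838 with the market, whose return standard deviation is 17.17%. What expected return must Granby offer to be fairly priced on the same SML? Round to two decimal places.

14.37%

MRP = (8.35% − 2.63%) / (1.18 − 0.16) = 5.6078%
R_f = 2.63% − 0.16 × 5.6078% = 1.7328%
β_Granby = ρ·σ_i/σ_m = 0.838 × 46.17 / 17.17 = 2.2534
E(R_Granby) = R_f + β × MRP = 1.7328% + 2.2534 × 5.6078% = 14.37%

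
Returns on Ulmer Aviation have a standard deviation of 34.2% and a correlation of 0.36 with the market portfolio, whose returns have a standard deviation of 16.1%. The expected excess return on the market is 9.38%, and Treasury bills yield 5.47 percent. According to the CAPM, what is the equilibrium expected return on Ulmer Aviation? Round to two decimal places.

β = ρ × σ_i / σ_m = 0.36 × 34.2% / 16.1% = 0.7647
E(R) = 5.47% + 0.7647 × 9.38% = 12.64%

12.64%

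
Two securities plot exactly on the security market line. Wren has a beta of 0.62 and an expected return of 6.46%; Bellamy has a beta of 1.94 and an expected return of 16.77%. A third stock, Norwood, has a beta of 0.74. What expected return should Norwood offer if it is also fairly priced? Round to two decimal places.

7.40%

MRP (SML slope) = (16.77% − 6.46%) / (1.94 − 0.62) = 10.31% / 1.32 = 7.8106%
R_f (intercept) = 6.46% − 0.62 × 7.8106% = 1.6174%
E(R_Norwood) = R_f + β × MRP = 1.6174% + 0.74 × 7.8106% = 7.40%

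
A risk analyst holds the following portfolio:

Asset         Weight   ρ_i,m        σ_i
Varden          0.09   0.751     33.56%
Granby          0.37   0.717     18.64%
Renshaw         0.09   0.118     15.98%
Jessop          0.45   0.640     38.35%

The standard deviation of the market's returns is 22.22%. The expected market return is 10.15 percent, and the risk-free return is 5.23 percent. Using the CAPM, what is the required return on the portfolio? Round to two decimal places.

9.31%

β_Varden = 0.751 × 33.56% / 22.22% = 1.1343
β_Granby = 0.717 × 18.64% / 22.22% = 0.6015
β_Renshaw = 0.118 × 15.98% / 22.22% = 0.0849
β_Jessop = 0.640 × 38.35% / 22.22% = 1.1046
β_P = Σ w_i β_i = 0.09×1.1343 + 0.37×0.6015 + 0.09×0.0849 + 0.45×1.1046 = 0.8294
MRP = 10.15% − 5.23% = 4.92%
E(R_P) = R_f + β_P × MRP = 5.23% + 0.8294 × 4.92% = 9.31%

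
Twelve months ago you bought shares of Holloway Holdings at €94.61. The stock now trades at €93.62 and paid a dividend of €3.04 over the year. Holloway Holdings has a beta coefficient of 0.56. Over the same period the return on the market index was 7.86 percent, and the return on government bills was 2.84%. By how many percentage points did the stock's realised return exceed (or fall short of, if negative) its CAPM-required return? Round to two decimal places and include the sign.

-3.48%

Realised HPR = (P1 + D1 − P0) / P0 = (93.62 + 3.04 − 94.61) / 94.61 = 2.05 / 94.61 = 2.1668%
MRP = 7.86% − 2.84% = 5.02%
CAPM required = R_f + β·MRP = 2.84% + 0.56 × 5.02% = 5.6512%
α = realised − required = 2.1668% − 5.6512% = -3.48%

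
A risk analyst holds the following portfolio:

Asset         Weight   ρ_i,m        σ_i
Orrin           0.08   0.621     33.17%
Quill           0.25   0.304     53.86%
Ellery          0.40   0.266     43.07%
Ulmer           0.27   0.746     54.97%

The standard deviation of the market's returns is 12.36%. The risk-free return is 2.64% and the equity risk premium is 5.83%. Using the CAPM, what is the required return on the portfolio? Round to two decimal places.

β_Orrin = 0.621 × 33.17% / 12.36% = 1.6666
β_Quill = 0.304 × 53.86% / 12.36% = 1.3247
β_Ellery = 0.266 × 43.07% / 12.36% = 0.9269
β_Ulmer = 0.746 × 54.97% / 12.36% = 3.3178
β_P = Σ w_i β_i = 0.08×1.6666 + 0.25×1.3247 + 0.40×0.9269 + 0.27×3.3178 = 1.7311
E(R_P) = R_f + β_P × MRP = 2.64% + 1.7311 × 5.83% = 12.73%

12.73%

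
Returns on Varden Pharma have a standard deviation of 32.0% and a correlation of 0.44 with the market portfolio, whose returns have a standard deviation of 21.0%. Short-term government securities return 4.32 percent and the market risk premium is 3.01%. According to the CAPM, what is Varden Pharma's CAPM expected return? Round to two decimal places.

β = ρ × σ_i / σ_m = 0.44 × 32.0% / 21.0% = 0.6705
E(R) = 4.32% + 0.6705 × 3.01% = 6.34%

6.34%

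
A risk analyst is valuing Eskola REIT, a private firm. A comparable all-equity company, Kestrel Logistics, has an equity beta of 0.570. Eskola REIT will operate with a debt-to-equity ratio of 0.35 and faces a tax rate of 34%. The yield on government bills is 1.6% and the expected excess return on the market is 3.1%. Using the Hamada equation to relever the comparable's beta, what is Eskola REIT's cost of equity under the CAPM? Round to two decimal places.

3.78%

β_L = β_U × [1 + (1 − t)(D/E)] = 0.570 × [1 + (1 − 0.34) × 0.35]
    = 0.570 × [1 + 0.66 × 0.35] = 0.570 × 1.2310 = 0.7017
E(R) = R_f + β_L × MRP = 1.6% + 0.7017 × 3.1% = 3.78%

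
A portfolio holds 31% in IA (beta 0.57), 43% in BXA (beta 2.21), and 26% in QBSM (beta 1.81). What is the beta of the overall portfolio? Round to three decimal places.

β_P = Σ w_i β_i = 0.31×0.57 + 0.43×2.21 + 0.26×1.81 = 1.5976

1.598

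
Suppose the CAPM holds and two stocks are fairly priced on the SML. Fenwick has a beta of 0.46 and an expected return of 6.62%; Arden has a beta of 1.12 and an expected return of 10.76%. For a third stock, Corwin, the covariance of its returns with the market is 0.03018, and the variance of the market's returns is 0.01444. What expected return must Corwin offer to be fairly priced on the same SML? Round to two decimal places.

16.84%

MRP = (10.76% − 6.62%) / (1.12 − 0.46) = 6.2727%
R_f = 6.62% − 0.46 × 6.2727% = 3.7346%
β_Corwin = Cov / Var(R_m) = 0.03018 / 0.01444 = 2.0900
E(R_Corwin) = R_f + β × MRP = 3.7346% + 2.0900 × 6.2727% = 16.84%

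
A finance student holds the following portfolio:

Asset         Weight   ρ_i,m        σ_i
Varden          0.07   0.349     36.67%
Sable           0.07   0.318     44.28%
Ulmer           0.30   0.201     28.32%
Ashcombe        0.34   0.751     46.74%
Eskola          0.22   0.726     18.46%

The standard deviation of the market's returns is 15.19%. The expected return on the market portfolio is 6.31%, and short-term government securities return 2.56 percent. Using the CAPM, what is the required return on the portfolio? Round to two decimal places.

β_Varden = 0.349 × 36.67% / 15.19% = 0.8425
β_Sable = 0.318 × 44.28% / 15.19% = 0.9270
β_Ulmer = 0.201 × 28.32% / 15.19% = 0.3747
β_Ashcombe = 0.751 × 46.74% / 15.19% = 2.3108
β_Eskola = 0.726 × 18.46% / 15.19% = 0.8823
β_P = Σ w_i β_i = 0.07×0.8425 + 0.07×0.9270 + 0.30×0.3747 + 0.34×2.3108 + 0.22×0.8823 = 1.2161
MRP = 6.31% − 2.56% = 3.75%
E(R_P) = R_f + β_P × MRP = 2.56% + 1.2161 × 3.75% = 7.12%

7.12%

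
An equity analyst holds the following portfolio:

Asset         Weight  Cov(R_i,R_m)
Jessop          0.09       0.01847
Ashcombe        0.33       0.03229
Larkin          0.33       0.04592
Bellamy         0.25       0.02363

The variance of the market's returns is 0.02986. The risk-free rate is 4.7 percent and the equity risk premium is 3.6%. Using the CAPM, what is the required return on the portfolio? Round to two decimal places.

β_Jessop = 0.01847 / 0.02986 = 0.6186
β_Ashcombe = 0.03229 / 0.02986 = 1.0814
β_Larkin = 0.04592 / 0.02986 = 1.5378
β_Bellamy = 0.02363 / 0.02986 = 0.7914
β_P = Σ w_i β_i = 0.09×0.6186 + 0.33×1.0814 + 0.33×1.5378 + 0.25×0.7914 = 1.1179
E(R_P) = R_f + β_P × MRP = 4.7% + 1.1179 × 3.6% = 8.72%

8.72%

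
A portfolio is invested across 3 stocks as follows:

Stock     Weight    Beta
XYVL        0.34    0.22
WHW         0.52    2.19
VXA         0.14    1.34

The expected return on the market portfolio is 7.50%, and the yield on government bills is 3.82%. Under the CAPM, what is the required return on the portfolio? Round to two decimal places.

8.98%

β_P = Σ w_i β_i = 0.34×0.22 + 0.52×2.19 + 0.14×1.34 = 1.4012
MRP = 7.50% − 3.82% = 3.68%
E(R_P) = R_f + β_P × MRP = 3.82% + 1.4012 × 3.68% = 8.98%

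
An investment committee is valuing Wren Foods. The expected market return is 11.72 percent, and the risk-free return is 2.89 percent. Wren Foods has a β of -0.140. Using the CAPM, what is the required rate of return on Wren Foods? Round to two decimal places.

Market risk premium = E(R_m) − R_f = 11.72% − 2.89% = 8.83%
E(R) = R_f + β × MRP = 2.89% + -0.140 × 8.83% = 1.65%

1.65%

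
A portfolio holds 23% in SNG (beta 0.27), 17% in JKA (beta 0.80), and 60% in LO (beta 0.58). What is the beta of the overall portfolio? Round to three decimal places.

0.546

β_P = Σ w_i β_i = 0.23×0.27 + 0.17×0.80 + 0.60×0.58 = 0.5461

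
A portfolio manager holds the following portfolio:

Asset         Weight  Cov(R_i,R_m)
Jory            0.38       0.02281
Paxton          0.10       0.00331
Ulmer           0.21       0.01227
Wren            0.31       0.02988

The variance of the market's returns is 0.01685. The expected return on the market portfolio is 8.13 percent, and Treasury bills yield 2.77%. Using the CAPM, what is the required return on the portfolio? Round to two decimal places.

9.40%

β_Jory = 0.02281 / 0.01685 = 1.3537
β_Paxton = 0.00331 / 0.01685 = 0.1964
β_Ulmer = 0.01227 / 0.01685 = 0.7282
β_Wren = 0.02988 / 0.01685 = 1.7733
β_P = Σ w_i β_i = 0.38×1.3537 + 0.10×0.1964 + 0.21×0.7282 + 0.31×1.7733 = 1.2367
MRP = 8.13% − 2.77% = 5.36%
E(R_P) = R_f + β_P × MRP = 2.77% + 1.2367 × 5.36% = 9.40%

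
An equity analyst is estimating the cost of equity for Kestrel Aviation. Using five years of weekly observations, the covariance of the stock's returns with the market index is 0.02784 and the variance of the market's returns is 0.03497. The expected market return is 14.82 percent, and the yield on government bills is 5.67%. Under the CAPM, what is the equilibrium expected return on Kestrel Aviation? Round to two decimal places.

β = Cov(R_i, R_m) / Var(R_m) = 0.02784 / 0.03497 = 0.7961
MRP = 14.82% − 5.67% = 9.15%
E(R) = R_f + β × MRP = 5.67% + 0.7961 × 9.15% = 12.95%

12.95%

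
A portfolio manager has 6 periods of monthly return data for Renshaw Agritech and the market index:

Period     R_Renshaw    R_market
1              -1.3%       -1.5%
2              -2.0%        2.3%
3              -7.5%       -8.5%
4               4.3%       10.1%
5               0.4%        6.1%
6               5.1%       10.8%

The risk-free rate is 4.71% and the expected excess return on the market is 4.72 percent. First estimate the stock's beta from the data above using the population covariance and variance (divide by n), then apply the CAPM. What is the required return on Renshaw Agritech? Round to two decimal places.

Mean R_i = (-1.3 − 2.0 − 7.5 + 4.3 + 0.4 + 5.1) / 6 = -0.1667%
Mean R_m = (-1.5 + 2.3 − 8.5 + 10.1 + 6.1 + 10.8) / 6 = 3.2167%
Σ(R_i − R̄_i)(R_m − R̄_m) = 165.2667  ⇒  Cov = 165.2667 / 6 = 27.5445
Σ(R_m − R̄_m)² = 273.5683  ⇒  Var(R_m) = 273.5683 / 6 = 45.5947
β = Cov / Var(R_m) = 27.5445 / 45.5947 = 0.6041
E(R) = R_f + β × MRP = 4.71% + 0.6041 × 4.72% = 7.56%

7.56%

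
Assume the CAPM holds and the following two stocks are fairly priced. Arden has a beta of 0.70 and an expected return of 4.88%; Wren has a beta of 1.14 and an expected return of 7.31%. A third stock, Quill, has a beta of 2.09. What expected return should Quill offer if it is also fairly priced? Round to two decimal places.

MRP (SML slope) = (7.31% − 4.88%) / (1.14 − 0.70) = 2.43% / 0.44 = 5.5227%
R_f (intercept) = 4.88% − 0.70 × 5.5227% = 1.0141%
E(R_Quill) = R_f + β × MRP = 1.0141% + 2.09 × 5.5227% = 12.56%

12.56%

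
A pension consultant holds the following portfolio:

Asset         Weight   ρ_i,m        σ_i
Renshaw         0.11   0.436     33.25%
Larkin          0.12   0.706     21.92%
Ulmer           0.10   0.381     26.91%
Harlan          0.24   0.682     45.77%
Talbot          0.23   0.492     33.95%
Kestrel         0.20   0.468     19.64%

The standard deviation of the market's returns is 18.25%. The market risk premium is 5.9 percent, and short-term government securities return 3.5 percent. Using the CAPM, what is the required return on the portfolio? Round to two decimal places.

β_Renshaw = 0.436 × 33.25% / 18.25% = 0.7944
β_Larkin = 0.706 × 21.92% / 18.25% = 0.8480
β_Ulmer = 0.381 × 26.91% / 18.25% = 0.5618
β_Harlan = 0.682 × 45.77% / 18.25% = 1.7104
β_Talbot = 0.492 × 33.95% / 18.25% = 0.9153
β_Kestrel = 0.468 × 19.64% / 18.25% = 0.5036
β_P = Σ w_i β_i = 0.11×0.7944 + 0.12×0.8480 + 0.10×0.5618 + 0.24×1.7104 + 0.23×0.9153 + 0.20×0.5036 = 0.9671
E(R_P) = R_f + β_P × MRP = 3.5% + 0.9671 × 5.9% = 9.21%

9.21%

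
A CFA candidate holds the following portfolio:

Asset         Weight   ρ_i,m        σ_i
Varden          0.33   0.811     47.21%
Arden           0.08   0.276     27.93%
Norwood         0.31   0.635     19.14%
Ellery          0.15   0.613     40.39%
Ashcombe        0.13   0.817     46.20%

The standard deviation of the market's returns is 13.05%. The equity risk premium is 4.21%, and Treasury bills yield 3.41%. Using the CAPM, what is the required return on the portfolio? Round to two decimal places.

β_Varden = 0.811 × 47.21% / 13.05% = 2.9339
β_Arden = 0.276 × 27.93% / 13.05% = 0.5907
β_Norwood = 0.635 × 19.14% / 13.05% = 0.9313
β_Ellery = 0.613 × 40.39% / 13.05% = 1.8972
β_Ashcombe = 0.817 × 46.20% / 13.05% = 2.8924
β_P = Σ w_i β_i = 0.33×2.9339 + 0.08×0.5907 + 0.31×0.9313 + 0.15×1.8972 + 0.13×2.8924 = 1.9647
E(R_P) = R_f + β_P × MRP = 3.41% + 1.9647 × 4.21% = 11.68%

11.68%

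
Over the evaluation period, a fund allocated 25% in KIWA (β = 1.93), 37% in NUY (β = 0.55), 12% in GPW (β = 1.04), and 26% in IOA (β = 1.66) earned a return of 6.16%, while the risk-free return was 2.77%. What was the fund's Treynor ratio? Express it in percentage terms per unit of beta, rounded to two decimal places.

2.73%

β_P = 0.25×1.93 + 0.37×0.55 + 0.12×1.04 + 0.26×1.66 = 1.2424
Treynor = (R_P − R_f) / β_P = (6.16% − 2.77%) / 1.2424 = 3.39% / 1.2424 = 2.73%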